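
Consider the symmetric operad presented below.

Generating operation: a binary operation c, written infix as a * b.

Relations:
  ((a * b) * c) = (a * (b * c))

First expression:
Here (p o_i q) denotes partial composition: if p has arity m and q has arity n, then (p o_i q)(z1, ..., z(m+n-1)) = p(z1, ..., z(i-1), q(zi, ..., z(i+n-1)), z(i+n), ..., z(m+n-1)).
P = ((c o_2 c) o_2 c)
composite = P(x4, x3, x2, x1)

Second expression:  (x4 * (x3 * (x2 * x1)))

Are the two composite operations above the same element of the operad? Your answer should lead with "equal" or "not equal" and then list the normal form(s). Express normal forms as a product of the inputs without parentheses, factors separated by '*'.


equal — both sides give x4 * x3 * x2 * x1

The first composite normalizes to x4 * x3 * x2 * x1
The second composite normalizes to x4 * x3 * x2 * x1
Both agree, so they are equal.


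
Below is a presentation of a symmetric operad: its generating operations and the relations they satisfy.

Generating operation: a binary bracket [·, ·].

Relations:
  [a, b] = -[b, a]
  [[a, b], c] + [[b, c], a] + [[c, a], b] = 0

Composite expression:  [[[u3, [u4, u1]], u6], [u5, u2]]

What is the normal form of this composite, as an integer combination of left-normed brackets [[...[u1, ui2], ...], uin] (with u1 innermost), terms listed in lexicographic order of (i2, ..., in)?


-[[[[[u1, u4], u3], u6], u2], u5] + [[[[[u1, u4], u3], u6], u5], u2]


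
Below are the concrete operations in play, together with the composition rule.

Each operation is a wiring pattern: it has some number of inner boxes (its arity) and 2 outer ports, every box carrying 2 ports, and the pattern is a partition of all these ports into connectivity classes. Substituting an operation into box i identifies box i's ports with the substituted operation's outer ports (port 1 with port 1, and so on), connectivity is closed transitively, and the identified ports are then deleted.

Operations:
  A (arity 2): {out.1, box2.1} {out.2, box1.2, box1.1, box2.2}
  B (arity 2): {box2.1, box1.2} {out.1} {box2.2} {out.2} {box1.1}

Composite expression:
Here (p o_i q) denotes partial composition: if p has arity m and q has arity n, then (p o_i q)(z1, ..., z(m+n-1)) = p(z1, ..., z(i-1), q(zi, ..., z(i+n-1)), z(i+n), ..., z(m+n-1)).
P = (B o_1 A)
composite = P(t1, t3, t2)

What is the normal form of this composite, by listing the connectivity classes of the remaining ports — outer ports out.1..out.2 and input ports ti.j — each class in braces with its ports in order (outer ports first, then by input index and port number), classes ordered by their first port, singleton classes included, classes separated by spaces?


{out.1} {out.2} {t1.1, t1.2, t2.1, t3.2} {t2.2} {t3.1}

Two ports join when wires chain via B-identified ports.
composing A on (t1, t3), with out.j its own outer ports: {out.1, t3.1} {out.2, t1.1, t1.2, t3.2}
composing B on (t1, t3, t2), with out.j its own outer ports: {out.1} {out.2} {t1.1, t1.2, t2.1, t3.2} {t2.2} {t3.1}


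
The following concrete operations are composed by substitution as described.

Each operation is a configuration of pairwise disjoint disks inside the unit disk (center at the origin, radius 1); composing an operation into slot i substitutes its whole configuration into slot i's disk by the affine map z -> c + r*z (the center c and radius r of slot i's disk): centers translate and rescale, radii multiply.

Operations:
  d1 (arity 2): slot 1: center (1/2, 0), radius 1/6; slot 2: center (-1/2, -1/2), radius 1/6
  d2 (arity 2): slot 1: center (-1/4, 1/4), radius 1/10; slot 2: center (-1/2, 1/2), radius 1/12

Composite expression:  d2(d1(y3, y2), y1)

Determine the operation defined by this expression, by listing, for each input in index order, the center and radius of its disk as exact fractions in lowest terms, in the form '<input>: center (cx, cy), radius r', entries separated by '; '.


y1: center (-1/2, 1/2), radius 1/12; y2: center (-3/10, 1/5), radius 1/60; y3: center (-1/5, 1/4), radius 1/60

Follow each y-input down from d2: c' goes to c + r*c', radius to r*r'.
input y3: composing its 2 substitution steps yields center (-1/5, 1/4), radius 1/60
input y2: composing its 2 substitution steps yields center (-3/10, 1/5), radius 1/60
input y1: composing its 1 substitution step yields center (-1/2, 1/2), radius 1/12


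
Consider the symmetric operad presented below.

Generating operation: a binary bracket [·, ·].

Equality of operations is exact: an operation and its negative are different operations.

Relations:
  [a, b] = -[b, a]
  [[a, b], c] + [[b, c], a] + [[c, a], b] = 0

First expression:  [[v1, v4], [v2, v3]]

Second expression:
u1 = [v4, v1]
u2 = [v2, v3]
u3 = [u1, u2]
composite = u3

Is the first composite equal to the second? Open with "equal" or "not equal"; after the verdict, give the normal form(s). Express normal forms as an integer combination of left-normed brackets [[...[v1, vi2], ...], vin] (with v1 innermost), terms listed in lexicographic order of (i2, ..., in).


not equal: they reduce to [[[v1, v4], v2], v3] - [[[v1, v4], v3], v2] and -[[[v1, v4], v2], v3] + [[[v1, v4], v3], v2]


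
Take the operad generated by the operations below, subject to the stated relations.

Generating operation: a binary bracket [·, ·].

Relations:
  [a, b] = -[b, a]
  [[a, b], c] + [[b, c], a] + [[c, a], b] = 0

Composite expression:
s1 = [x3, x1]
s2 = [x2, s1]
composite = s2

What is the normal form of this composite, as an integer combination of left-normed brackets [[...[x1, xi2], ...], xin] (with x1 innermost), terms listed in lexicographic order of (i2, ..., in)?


[[x1, x3], x2]

Left-normed coefficients sit on the x1-initial expansion words.
Composite bracket: [x2, [x3, x1]]
The bracket unfolds into 4 signed words via [a, b] = ab - ba (2^2 = 4).
Words beginning with x1 determine it all:
  the word x1x3x2 carries sign +1 and contributes +[[x1, x3], x2]


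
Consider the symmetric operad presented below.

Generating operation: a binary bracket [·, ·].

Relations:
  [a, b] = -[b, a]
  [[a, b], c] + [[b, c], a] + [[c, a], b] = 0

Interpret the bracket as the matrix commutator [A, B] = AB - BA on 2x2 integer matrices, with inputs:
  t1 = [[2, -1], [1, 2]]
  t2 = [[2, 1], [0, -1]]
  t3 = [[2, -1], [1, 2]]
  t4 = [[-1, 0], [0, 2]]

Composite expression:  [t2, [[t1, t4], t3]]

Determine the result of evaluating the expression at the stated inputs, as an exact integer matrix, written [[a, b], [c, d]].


[[0, 12], [0, 0]]

[t1, t4] = [[0, -3], [-3, 0]]
[[t1, t4], t3] = [[-6, 0], [0, 6]]
[t2, [[t1, t4], t3]] = [[0, 12], [0, 0]]


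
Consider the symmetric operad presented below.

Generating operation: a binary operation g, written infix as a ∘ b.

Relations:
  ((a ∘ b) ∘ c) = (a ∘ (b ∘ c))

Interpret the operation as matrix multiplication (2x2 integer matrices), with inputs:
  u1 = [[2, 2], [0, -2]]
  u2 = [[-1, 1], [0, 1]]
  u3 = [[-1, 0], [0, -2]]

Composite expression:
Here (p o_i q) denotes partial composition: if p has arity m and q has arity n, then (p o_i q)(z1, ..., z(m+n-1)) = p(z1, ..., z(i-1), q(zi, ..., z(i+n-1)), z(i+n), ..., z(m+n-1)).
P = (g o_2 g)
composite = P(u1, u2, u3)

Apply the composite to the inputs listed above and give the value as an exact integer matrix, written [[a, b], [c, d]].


(u2 ∘ u3) = [[1, -2], [0, -2]]
(u1 ∘ (u2 ∘ u3)) = [[2, -8], [0, 4]]

[[2, -8], [0, 4]]


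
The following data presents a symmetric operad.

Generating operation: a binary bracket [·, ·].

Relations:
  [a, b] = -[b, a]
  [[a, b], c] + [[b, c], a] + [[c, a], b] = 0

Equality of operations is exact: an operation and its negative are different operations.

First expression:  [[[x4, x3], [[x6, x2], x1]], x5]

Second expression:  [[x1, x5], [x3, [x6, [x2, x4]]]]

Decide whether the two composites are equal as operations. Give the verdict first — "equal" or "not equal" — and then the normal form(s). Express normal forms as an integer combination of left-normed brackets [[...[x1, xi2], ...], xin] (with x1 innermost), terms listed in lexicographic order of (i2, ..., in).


not equal: they reduce to [[[[[x1, x2], x6], x3], x4], x5] - [[[[[x1, x2], x6], x4], x3], x5] - [[[[[x1, x6], x2], x3], x4], x5] + [[[[[x1, x6], x2], x4], x3], x5] and [[[[[x1, x5], x2], x4], x6], x3] - [[[[[x1, x5], x3], x2], x4], x6] + [[[[[x1, x5], x3], x4], x2], x6] + [[[[[x1, x5], x3], x6], x2], x4] - [[[[[x1, x5], x3], x6], x4], x2] - [[[[[x1, x5], x4], x2], x6], x3] - [[[[[x1, x5], x6], x2], x4], x3] + [[[[[x1, x5], x6], x4], x2], x3]

The first expression, normalized: [[[[[x1, x2], x6], x3], x4], x5] - [[[[[x1, x2], x6], x4], x3], x5] - [[[[[x1, x6], x2], x3], x4], x5] + [[[[[x1, x6], x2], x4], x3], x5]
The second expression, normalized: [[[[[x1, x5], x2], x4], x6], x3] - [[[[[x1, x5], x3], x2], x4], x6] + [[[[[x1, x5], x3], x4], x2], x6] + [[[[[x1, x5], x3], x6], x2], x4] - [[[[[x1, x5], x3], x6], x4], x2] - [[[[[x1, x5], x4], x2], x6], x3] - [[[[[x1, x5], x6], x2], x4], x3] + [[[[[x1, x5], x6], x4], x2], x3]
Different reductions; not equal.


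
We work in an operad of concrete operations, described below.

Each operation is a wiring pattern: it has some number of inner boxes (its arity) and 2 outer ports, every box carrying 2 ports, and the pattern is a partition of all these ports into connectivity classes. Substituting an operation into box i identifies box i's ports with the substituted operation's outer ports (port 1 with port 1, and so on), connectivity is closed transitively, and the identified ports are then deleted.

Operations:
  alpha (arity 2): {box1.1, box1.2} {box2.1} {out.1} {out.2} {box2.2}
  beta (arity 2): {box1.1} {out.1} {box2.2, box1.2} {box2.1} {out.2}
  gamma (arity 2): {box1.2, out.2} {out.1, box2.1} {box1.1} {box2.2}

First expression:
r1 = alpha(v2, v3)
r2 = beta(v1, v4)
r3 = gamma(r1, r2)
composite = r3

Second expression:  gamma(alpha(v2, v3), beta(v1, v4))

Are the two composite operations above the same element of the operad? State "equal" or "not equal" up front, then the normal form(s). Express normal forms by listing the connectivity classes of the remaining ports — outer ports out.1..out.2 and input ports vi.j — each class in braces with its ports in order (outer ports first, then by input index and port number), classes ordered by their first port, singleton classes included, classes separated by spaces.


Reducing the first expression gives {out.1} {out.2} {v1.1} {v1.2, v4.2} {v2.1, v2.2} {v3.1} {v3.2} {v4.1}
Reducing the second expression gives {out.1} {out.2} {v1.1} {v1.2, v4.2} {v2.1, v2.2} {v3.1} {v3.2} {v4.1}
One common form — equal.

equal; the common form is {out.1} {out.2} {v1.1} {v1.2, v4.2} {v2.1, v2.2} {v3.1} {v3.2} {v4.1}


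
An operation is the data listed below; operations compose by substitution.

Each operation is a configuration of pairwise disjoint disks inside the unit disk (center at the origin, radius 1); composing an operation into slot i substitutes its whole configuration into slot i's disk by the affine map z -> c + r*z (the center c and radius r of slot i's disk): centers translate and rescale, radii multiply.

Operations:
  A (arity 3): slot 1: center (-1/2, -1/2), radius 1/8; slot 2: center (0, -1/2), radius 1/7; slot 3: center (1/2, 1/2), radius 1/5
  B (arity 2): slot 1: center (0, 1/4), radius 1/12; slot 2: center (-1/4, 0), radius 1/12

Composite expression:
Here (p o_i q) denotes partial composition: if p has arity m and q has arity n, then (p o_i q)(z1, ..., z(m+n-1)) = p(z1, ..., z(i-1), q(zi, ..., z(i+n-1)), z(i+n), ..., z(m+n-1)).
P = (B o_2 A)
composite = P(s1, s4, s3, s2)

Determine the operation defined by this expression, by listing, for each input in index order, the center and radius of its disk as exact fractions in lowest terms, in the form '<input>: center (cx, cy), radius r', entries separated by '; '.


s1: center (0, 1/4), radius 1/12; s2: center (-5/24, 1/24), radius 1/60; s3: center (-1/4, -1/24), radius 1/84; s4: center (-7/24, -1/24), radius 1/96


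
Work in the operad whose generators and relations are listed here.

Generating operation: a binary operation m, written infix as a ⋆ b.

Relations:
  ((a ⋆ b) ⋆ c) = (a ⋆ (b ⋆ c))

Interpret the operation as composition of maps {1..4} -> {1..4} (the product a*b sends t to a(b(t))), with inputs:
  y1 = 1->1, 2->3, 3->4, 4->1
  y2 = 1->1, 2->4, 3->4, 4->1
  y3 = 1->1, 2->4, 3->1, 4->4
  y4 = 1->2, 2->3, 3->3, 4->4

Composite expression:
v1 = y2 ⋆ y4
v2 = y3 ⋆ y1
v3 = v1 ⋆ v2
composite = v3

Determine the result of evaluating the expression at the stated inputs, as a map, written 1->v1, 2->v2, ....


(y2 ⋆ y4) = 1->4, 2->4, 3->4, 4->1
(y3 ⋆ y1) = 1->1, 2->1, 3->4, 4->1
((y2 ⋆ y4) ⋆ (y3 ⋆ y1)) = 1->4, 2->4, 3->1, 4->4

1->4, 2->4, 3->1, 4->4


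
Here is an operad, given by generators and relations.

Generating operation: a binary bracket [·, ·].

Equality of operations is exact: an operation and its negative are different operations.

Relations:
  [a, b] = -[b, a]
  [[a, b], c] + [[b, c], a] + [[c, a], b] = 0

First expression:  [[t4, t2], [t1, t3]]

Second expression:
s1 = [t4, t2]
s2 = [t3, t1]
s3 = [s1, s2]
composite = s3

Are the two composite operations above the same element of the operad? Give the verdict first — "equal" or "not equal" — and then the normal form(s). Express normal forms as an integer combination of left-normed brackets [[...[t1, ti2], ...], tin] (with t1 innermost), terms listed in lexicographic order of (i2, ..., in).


not equal: they reduce to [[[t1, t3], t2], t4] - [[[t1, t3], t4], t2] and -[[[t1, t3], t2], t4] + [[[t1, t3], t4], t2]


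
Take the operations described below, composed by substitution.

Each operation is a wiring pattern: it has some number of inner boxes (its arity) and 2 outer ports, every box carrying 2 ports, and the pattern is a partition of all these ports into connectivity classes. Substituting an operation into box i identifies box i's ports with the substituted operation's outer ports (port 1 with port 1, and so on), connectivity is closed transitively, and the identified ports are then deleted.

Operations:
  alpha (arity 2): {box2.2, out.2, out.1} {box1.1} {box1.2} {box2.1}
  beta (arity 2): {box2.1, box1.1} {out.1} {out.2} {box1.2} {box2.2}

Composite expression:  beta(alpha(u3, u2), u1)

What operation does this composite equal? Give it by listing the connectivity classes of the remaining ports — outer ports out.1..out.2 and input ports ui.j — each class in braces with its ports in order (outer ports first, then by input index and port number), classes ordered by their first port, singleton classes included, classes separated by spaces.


{out.1} {out.2} {u1.1, u2.2} {u1.2} {u2.1} {u3.1} {u3.2}

Reachability decides: close wires over beta-identified ports.
after alpha, the pattern on (u3, u2) reads {out.1, out.2, u2.2} {u2.1} {u3.1} {u3.2} (out.j = its outer ports)
after beta, the pattern on (u3, u2, u1) reads {out.1} {out.2} {u1.1, u2.2} {u1.2} {u2.1} {u3.1} {u3.2} (out.j = its outer ports)


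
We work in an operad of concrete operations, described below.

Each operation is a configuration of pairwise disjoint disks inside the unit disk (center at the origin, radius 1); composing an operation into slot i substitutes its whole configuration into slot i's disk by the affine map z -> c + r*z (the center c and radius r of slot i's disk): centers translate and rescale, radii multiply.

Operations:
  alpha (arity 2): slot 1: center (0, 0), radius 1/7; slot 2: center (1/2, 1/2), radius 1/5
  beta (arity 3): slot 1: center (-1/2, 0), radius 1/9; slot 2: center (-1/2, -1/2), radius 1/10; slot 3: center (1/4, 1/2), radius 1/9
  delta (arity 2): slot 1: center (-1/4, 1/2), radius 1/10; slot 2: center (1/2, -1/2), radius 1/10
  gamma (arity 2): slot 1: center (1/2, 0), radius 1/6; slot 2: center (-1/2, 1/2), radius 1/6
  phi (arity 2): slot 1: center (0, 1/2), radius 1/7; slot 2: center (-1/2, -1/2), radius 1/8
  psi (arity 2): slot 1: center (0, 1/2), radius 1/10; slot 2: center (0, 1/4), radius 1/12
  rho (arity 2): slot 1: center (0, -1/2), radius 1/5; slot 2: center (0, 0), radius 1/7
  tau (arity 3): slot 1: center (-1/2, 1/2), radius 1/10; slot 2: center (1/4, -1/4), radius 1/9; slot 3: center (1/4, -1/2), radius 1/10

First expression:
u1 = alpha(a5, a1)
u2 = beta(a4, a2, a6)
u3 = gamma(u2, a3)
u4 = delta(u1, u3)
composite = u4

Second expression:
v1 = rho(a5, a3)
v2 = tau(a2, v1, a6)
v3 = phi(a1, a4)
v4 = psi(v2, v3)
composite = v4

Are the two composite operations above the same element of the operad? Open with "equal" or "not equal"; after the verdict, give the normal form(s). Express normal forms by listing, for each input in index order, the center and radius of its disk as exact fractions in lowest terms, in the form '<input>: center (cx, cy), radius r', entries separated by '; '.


Normal form of the first expression: a1: center (-1/5, 11/20), radius 1/50; a2: center (13/24, -61/120), radius 1/600; a3: center (9/20, -9/20), radius 1/60; a4: center (13/24, -1/2), radius 1/540; a5: center (-1/4, 1/2), radius 1/70; a6: center (133/240, -59/120), radius 1/540
Normal form of the second expression: a1: center (0, 7/24), radius 1/84; a2: center (-1/20, 11/20), radius 1/100; a3: center (1/40, 19/40), radius 1/630; a4: center (-1/24, 5/24), radius 1/96; a5: center (1/40, 169/360), radius 1/450; a6: center (1/40, 9/20), radius 1/100
The normal forms differ: not equal.

not equal: they reduce to a1: center (-1/5, 11/20), radius 1/50; a2: center (13/24, -61/120), radius 1/600; a3: center (9/20, -9/20), radius 1/60; a4: center (13/24, -1/2), radius 1/540; a5: center (-1/4, 1/2), radius 1/70; a6: center (133/240, -59/120), radius 1/540 and a1: center (0, 7/24), radius 1/84; a2: center (-1/20, 11/20), radius 1/100; a3: center (1/40, 19/40), radius 1/630; a4: center (-1/24, 5/24), radius 1/96; a5: center (1/40, 169/360), radius 1/450; a6: center (1/40, 9/20), radius 1/100


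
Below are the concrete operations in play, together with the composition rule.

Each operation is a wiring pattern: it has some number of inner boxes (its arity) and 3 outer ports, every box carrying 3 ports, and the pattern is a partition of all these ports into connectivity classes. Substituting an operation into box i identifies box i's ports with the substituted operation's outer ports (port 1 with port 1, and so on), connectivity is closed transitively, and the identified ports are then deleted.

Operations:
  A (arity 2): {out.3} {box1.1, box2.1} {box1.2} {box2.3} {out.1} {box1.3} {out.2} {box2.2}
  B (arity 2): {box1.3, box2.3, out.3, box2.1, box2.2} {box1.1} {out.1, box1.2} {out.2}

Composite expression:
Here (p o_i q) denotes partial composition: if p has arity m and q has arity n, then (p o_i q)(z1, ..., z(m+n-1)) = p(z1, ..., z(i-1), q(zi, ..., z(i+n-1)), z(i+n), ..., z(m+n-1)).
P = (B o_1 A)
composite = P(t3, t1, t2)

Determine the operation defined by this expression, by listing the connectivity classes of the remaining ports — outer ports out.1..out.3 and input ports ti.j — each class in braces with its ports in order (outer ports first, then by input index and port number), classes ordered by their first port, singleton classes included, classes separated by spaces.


{out.1} {out.2} {out.3, t2.1, t2.2, t2.3} {t1.1, t3.1} {t1.2} {t1.3} {t3.2} {t3.3}

Connectivity passes through glued B-boundaries; trace each wire chain.
the subtree at A composes to {out.1} {out.2} {out.3} {t1.1, t3.1} {t1.2} {t1.3} {t3.2} {t3.3} on (t3, t1); out.j = own outer ports
the subtree at B composes to {out.1} {out.2} {out.3, t2.1, t2.2, t2.3} {t1.1, t3.1} {t1.2} {t1.3} {t3.2} {t3.3} on (t3, t1, t2); out.j = own outer ports


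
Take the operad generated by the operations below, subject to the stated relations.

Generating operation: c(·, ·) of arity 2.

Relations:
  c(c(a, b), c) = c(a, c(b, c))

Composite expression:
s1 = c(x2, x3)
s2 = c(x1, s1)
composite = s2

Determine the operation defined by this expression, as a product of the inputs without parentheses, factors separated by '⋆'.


Associativity of c dissolves the nesting; only the x-input order survives.
c(x2, x3) unparenthesizes to x2 ⋆ x3
c(x1, c(x2, x3)) unparenthesizes to x1 ⋆ x2 ⋆ x3

x1 ⋆ x2 ⋆ x3


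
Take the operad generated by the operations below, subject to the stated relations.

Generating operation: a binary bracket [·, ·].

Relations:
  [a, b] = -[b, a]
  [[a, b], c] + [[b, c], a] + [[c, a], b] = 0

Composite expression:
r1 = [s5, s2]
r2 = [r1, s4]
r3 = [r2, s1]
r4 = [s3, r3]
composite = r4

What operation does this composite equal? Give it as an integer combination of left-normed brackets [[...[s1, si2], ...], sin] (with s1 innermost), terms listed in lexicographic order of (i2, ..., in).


-[[[[s1, s2], s5], s4], s3] + [[[[s1, s4], s2], s5], s3] - [[[[s1, s4], s5], s2], s3] + [[[[s1, s5], s2], s4], s3]

Left-normed coefficients sit on the s1-initial expansion words.
Composite bracket: [s3, [[[s5, s2], s4], s1]]
Expanding via [a, b] = ab - ba: 16 signed words (2^4 = 16).
Coefficients come from the s1-initial words:
  sign of s1s2s5s4s3 is -1, so it contributes -[[[[s1, s2], s5], s4], s3]
  sign of s1s4s2s5s3 is +1, so it contributes +[[[[s1, s4], s2], s5], s3]
  sign of s1s4s5s2s3 is -1, so it contributes -[[[[s1, s4], s5], s2], s3]
  sign of s1s5s2s4s3 is +1, so it contributes +[[[[s1, s5], s2], s4], s3]


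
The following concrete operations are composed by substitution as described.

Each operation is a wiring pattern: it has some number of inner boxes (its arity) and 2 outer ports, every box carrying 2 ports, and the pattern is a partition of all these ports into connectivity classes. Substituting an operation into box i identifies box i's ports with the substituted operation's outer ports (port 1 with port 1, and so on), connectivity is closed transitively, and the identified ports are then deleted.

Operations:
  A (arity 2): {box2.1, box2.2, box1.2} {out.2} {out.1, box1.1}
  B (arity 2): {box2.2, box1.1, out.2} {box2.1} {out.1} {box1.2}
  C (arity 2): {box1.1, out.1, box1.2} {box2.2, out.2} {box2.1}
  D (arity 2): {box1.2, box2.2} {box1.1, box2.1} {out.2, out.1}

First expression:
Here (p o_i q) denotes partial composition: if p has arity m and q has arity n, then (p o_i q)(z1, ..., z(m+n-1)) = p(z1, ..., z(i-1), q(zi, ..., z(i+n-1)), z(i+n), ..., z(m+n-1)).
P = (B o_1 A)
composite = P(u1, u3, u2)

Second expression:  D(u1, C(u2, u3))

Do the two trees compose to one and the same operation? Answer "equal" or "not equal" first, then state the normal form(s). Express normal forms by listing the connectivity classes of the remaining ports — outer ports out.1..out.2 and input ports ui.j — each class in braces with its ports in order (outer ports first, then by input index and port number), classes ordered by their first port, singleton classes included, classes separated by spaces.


not equal: they reduce to {out.1} {out.2, u1.1, u2.2} {u1.2, u3.1, u3.2} {u2.1} and {out.1, out.2} {u1.1, u2.1, u2.2} {u1.2, u3.2} {u3.1}


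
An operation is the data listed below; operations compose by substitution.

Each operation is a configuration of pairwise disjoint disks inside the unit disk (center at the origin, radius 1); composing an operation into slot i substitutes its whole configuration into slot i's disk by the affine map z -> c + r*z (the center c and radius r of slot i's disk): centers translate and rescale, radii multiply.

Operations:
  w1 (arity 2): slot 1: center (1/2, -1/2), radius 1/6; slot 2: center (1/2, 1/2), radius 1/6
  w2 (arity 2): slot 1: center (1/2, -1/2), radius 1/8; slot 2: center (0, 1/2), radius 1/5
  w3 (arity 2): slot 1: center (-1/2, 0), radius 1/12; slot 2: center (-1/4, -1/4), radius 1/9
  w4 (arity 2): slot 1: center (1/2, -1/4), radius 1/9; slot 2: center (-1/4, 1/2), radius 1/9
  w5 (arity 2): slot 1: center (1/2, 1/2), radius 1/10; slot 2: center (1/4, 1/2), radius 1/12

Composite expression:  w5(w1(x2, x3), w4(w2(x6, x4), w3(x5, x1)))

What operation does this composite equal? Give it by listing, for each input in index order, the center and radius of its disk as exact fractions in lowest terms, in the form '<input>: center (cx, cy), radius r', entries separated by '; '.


x1: center (49/216, 233/432), radius 1/972; x2: center (11/20, 9/20), radius 1/60; x3: center (11/20, 11/20), radius 1/60; x4: center (7/24, 209/432), radius 1/540; x5: center (97/432, 13/24), radius 1/1296; x6: center (8/27, 205/432), radius 1/864

Only the slot chain above each x matters under w5; compose those maps.
tracing x2 down its 2-map path: center (11/20, 9/20), radius 1/60
tracing x3 down its 2-map path: center (11/20, 11/20), radius 1/60
tracing x6 down its 3-map path: center (8/27, 205/432), radius 1/864
tracing x4 down its 3-map path: center (7/24, 209/432), radius 1/540
tracing x5 down its 3-map path: center (97/432, 13/24), radius 1/1296
tracing x1 down its 3-map path: center (49/216, 233/432), radius 1/972


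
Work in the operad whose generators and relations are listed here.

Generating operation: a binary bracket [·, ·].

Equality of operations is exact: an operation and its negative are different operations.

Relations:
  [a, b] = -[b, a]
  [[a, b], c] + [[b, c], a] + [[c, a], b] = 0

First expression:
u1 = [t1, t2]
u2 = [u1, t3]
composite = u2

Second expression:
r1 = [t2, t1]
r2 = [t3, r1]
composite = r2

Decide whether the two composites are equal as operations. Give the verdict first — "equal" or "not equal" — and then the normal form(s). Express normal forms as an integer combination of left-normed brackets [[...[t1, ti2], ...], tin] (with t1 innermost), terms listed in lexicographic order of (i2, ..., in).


equal; both compose to [[t1, t2], t3]

The first expression, normalized: [[t1, t2], t3]
The second expression, normalized: [[t1, t2], t3]
The normal forms match — equal.


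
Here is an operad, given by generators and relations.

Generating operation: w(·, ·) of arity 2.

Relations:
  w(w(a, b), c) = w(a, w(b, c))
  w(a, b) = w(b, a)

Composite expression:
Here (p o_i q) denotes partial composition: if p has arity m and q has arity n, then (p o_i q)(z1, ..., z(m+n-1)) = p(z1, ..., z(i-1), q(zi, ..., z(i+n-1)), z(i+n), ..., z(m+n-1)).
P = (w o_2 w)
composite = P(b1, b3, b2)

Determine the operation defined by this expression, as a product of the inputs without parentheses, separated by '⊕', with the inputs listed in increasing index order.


b1 ⊕ b2 ⊕ b3

Shape and order are irrelevant to w; the b-input set decides.
w(b3, b2) linearizes to b3 ⊕ b2
w(b1, w(b3, b2)) linearizes to b1 ⊕ b3 ⊕ b2
the factors in increasing index order: b1 ⊕ b2 ⊕ b3


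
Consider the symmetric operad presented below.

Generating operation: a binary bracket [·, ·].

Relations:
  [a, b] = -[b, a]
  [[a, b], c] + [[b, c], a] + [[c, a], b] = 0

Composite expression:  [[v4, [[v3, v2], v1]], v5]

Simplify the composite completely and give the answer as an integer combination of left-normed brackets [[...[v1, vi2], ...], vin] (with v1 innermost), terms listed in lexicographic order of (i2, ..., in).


In the tensor algebra, words opening v1 carry the v1-anchored form.
Composite bracket: [[v4, [[v3, v2], v1]], v5]
Under [a, b] = ab - ba we get 16 signed associative words (2^4 = 16).
Words beginning with v1 determine it all:
  v1v2v3v4v5 (sign -1) contributes -[[[[v1, v2], v3], v4], v5]
  v1v3v2v4v5 (sign +1) contributes +[[[[v1, v3], v2], v4], v5]

-[[[[v1, v2], v3], v4], v5] + [[[[v1, v3], v2], v4], v5]


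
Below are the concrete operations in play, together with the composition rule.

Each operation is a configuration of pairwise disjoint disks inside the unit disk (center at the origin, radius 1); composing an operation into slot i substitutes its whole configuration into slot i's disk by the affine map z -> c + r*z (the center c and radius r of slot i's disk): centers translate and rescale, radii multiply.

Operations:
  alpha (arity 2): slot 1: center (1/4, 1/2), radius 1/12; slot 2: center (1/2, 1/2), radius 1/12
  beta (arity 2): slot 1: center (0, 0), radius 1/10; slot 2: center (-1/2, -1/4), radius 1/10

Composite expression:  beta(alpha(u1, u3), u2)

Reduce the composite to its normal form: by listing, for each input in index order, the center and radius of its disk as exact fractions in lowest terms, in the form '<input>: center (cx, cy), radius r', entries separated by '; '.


u1: center (1/40, 1/20), radius 1/120; u2: center (-1/2, -1/4), radius 1/10; u3: center (1/20, 1/20), radius 1/120


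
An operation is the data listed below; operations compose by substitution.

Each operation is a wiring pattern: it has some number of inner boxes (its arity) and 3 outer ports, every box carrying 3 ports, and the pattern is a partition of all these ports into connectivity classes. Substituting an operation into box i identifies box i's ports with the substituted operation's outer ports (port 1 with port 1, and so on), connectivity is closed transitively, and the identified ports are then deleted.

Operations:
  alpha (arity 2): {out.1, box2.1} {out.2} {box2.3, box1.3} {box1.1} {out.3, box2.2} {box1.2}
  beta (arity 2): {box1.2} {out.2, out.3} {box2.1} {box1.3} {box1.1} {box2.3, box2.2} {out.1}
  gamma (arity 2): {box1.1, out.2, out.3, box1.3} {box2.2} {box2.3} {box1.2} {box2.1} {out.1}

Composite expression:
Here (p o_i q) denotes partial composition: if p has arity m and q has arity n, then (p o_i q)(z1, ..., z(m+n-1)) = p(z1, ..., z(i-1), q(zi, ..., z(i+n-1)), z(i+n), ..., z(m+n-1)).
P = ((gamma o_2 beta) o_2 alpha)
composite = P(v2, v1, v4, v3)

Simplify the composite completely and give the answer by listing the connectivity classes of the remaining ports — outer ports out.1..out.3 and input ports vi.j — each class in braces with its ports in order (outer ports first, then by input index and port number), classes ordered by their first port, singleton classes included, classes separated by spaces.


{out.1} {out.2, out.3, v2.1, v2.3} {v1.1} {v1.2} {v1.3, v4.3} {v2.2} {v3.1} {v3.2, v3.3} {v4.1} {v4.2}

Substituting into gamma glues patterns; closure does the rest.
through alpha, on inputs (v1, v4): {out.1, v4.1} {out.2} {out.3, v4.2} {v1.1} {v1.2} {v1.3, v4.3} (out.j = stage outer ports)
through beta, on inputs (v1, v4, v3): {out.1} {out.2, out.3} {v1.1} {v1.2} {v1.3, v4.3} {v3.1} {v3.2, v3.3} {v4.1} {v4.2} (out.j = stage outer ports)
through gamma, on inputs (v2, v1, v4, v3): {out.1} {out.2, out.3, v2.1, v2.3} {v1.1} {v1.2} {v1.3, v4.3} {v2.2} {v3.1} {v3.2, v3.3} {v4.1} {v4.2} (out.j = stage outer ports)


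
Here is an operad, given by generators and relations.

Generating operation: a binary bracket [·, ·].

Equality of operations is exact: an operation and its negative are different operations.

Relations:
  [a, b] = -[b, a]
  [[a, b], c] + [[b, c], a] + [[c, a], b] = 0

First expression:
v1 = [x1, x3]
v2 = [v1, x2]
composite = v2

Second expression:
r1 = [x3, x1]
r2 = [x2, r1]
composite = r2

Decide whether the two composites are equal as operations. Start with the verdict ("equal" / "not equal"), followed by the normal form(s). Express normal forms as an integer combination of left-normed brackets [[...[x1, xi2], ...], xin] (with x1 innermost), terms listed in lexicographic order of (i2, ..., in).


In normal form, the first expression is [[x1, x3], x2]
In normal form, the second expression is [[x1, x3], x2]
The normal forms match — equal.

equal: each reduces to [[x1, x3], x2]


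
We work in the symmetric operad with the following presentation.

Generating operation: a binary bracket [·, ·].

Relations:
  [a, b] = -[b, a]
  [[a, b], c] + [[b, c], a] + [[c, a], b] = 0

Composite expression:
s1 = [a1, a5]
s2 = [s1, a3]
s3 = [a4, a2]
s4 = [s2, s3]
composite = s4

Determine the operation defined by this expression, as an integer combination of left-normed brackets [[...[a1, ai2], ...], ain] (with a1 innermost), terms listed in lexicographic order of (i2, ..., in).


-[[[[a1, a5], a3], a2], a4] + [[[[a1, a5], a3], a4], a2]


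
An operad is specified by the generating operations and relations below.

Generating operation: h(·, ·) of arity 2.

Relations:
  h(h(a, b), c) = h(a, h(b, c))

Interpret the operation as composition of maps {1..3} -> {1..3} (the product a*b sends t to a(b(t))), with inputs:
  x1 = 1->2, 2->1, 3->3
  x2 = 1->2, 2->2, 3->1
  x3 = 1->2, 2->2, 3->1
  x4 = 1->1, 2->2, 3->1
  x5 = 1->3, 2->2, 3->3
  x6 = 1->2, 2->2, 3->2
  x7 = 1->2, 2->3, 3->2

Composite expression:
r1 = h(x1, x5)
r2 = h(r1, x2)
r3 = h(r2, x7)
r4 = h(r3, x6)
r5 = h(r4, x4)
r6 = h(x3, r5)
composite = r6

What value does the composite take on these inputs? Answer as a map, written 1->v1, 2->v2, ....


1->1, 2->1, 3->1

h(x1, x5) = 1->3, 2->1, 3->3
h(h(x1, x5), x2) = 1->1, 2->1, 3->3
h(h(h(x1, x5), x2), x7) = 1->1, 2->3, 3->1
h(h(h(h(x1, x5), x2), x7), x6) = 1->3, 2->3, 3->3
h(h(h(h(h(x1, x5), x2), x7), x6), x4) = 1->3, 2->3, 3->3
h(x3, h(h(h(h(h(x1, x5), x2), x7), x6), x4)) = 1->1, 2->1, 3->1


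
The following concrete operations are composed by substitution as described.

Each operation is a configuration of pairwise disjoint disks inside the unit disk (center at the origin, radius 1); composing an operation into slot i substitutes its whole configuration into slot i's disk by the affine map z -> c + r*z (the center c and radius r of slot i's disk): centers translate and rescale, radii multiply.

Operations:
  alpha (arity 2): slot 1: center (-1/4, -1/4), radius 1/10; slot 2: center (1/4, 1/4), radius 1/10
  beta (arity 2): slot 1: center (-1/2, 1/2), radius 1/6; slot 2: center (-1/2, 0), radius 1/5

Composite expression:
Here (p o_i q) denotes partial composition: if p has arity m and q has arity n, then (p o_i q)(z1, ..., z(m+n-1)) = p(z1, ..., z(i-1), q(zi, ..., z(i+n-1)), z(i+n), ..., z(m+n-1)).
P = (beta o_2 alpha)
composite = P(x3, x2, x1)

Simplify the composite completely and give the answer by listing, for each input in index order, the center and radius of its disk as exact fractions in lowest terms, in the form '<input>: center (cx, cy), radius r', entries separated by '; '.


Follow each x-input down from beta: c' goes to c + r*c', radius to r*r'.
input x3: composing its 1 substitution step yields center (-1/2, 1/2), radius 1/6
input x2: composing its 2 substitution steps yields center (-11/20, -1/20), radius 1/50
input x1: composing its 2 substitution steps yields center (-9/20, 1/20), radius 1/50

x1: center (-9/20, 1/20), radius 1/50; x2: center (-11/20, -1/20), radius 1/50; x3: center (-1/2, 1/2), radius 1/6


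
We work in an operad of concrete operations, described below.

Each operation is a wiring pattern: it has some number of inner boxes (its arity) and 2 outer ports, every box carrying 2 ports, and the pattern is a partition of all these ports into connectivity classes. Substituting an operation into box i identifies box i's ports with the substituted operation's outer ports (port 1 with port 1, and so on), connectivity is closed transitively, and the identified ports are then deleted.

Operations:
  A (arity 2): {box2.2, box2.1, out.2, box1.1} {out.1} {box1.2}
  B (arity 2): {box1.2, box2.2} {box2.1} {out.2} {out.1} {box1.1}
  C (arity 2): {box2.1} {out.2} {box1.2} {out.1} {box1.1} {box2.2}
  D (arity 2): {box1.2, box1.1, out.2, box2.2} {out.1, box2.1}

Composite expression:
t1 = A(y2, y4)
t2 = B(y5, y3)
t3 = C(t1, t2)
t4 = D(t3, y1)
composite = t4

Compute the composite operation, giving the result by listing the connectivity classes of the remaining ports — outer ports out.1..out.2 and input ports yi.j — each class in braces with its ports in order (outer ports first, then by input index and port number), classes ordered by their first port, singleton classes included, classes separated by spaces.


{out.1, y1.1} {out.2, y1.2} {y2.1, y4.1, y4.2} {y2.2} {y3.1} {y3.2, y5.2} {y5.1}

Substituting into D glues patterns; closure does the rest.
A over (y2, y4) gives {out.1} {out.2, y2.1, y4.1, y4.2} {y2.2}, out.j being that stage's outer ports
B over (y5, y3) gives {out.1} {out.2} {y3.1} {y3.2, y5.2} {y5.1}, out.j being that stage's outer ports
C over (y2, y4, y5, y3) gives {out.1} {out.2} {y2.1, y4.1, y4.2} {y2.2} {y3.1} {y3.2, y5.2} {y5.1}, out.j being that stage's outer ports
D over (y2, y4, y5, y3, y1) gives {out.1, y1.1} {out.2, y1.2} {y2.1, y4.1, y4.2} {y2.2} {y3.1} {y3.2, y5.2} {y5.1}, out.j being that stage's outer ports


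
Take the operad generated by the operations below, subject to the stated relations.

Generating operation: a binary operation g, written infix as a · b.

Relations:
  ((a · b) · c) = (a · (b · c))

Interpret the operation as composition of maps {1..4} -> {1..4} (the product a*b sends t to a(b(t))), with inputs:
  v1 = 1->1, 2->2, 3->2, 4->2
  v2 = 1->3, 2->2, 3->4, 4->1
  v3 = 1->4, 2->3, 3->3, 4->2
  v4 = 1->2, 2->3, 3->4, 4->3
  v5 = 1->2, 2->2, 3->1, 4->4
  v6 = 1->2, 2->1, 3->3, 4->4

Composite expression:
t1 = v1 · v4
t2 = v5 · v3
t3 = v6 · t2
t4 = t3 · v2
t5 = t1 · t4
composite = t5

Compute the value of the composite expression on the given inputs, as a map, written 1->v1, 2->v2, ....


1->2, 2->2, 3->2, 4->2

(v1 · v4) = 1->2, 2->2, 3->2, 4->2
(v5 · v3) = 1->4, 2->1, 3->1, 4->2
(v6 · (v5 · v3)) = 1->4, 2->2, 3->2, 4->1
((v6 · (v5 · v3)) · v2) = 1->2, 2->2, 3->1, 4->4
((v1 · v4) · ((v6 · (v5 · v3)) · v2)) = 1->2, 2->2, 3->2, 4->2


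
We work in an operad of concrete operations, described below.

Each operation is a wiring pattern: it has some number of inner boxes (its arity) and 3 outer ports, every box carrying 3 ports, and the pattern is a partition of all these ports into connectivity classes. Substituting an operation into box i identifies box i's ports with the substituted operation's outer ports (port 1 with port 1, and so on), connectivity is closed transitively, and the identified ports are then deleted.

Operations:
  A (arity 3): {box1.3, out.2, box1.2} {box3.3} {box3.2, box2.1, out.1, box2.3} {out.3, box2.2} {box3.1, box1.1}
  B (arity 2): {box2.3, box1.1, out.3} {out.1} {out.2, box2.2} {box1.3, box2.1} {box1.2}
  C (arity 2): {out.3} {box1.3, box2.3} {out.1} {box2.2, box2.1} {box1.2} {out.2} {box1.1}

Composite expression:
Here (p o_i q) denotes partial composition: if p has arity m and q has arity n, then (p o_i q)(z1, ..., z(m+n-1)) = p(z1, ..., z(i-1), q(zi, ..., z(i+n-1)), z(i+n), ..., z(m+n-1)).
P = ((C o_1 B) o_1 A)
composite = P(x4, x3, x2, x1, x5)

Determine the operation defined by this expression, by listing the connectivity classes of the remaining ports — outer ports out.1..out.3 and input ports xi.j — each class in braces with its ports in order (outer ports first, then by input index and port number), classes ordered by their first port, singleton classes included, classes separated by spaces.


{out.1} {out.2} {out.3} {x1.1, x3.2} {x1.2} {x1.3, x2.2, x3.1, x3.3, x5.3} {x2.1, x4.1} {x2.3} {x4.2, x4.3} {x5.1, x5.2}

Treat the ports identified at C as solder joints: merge, then drop.
after A, the pattern on (x4, x3, x2) reads {out.1, x2.2, x3.1, x3.3} {out.2, x4.2, x4.3} {out.3, x3.2} {x2.1, x4.1} {x2.3} (out.j = its outer ports)
after B, the pattern on (x4, x3, x2, x1) reads {out.1} {out.2, x1.2} {out.3, x1.3, x2.2, x3.1, x3.3} {x1.1, x3.2} {x2.1, x4.1} {x2.3} {x4.2, x4.3} (out.j = its outer ports)
after C, the pattern on (x4, x3, x2, x1, x5) reads {out.1} {out.2} {out.3} {x1.1, x3.2} {x1.2} {x1.3, x2.2, x3.1, x3.3, x5.3} {x2.1, x4.1} {x2.3} {x4.2, x4.3} {x5.1, x5.2} (out.j = its outer ports)


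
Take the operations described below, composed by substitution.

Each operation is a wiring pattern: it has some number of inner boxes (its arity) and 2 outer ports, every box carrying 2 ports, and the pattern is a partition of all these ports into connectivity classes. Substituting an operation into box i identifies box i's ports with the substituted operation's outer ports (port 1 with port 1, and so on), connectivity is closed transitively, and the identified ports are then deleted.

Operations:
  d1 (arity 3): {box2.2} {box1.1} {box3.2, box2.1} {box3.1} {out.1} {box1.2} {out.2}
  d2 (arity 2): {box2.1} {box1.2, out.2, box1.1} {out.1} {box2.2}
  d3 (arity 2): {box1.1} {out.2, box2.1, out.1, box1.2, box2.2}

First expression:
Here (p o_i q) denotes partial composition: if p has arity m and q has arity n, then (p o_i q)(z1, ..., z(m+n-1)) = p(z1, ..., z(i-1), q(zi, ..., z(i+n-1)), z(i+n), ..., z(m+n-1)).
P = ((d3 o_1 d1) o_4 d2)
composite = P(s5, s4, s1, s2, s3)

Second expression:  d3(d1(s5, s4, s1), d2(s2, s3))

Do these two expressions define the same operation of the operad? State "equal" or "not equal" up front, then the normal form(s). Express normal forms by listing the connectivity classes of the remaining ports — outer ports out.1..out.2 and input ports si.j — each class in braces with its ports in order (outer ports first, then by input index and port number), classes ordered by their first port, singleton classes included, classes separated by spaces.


The first composite normalizes to {out.1, out.2, s2.1, s2.2} {s1.1} {s1.2, s4.1} {s3.1} {s3.2} {s4.2} {s5.1} {s5.2}
The second composite normalizes to {out.1, out.2, s2.1, s2.2} {s1.1} {s1.2, s4.1} {s3.1} {s3.2} {s4.2} {s5.1} {s5.2}
Same normal form: equal.

equal: each reduces to {out.1, out.2, s2.1, s2.2} {s1.1} {s1.2, s4.1} {s3.1} {s3.2} {s4.2} {s5.1} {s5.2}
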